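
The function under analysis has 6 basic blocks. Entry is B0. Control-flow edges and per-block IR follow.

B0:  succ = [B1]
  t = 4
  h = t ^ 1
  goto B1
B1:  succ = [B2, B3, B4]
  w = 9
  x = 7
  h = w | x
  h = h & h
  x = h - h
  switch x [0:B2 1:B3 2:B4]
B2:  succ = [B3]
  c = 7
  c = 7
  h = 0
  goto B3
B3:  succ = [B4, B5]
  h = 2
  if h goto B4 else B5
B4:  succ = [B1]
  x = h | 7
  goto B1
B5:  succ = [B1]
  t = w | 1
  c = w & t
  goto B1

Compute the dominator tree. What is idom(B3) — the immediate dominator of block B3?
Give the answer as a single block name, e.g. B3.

idom tree: B1←B0 B2←B1 B3←B1 B4←B1 B5←B3
Dom∩ at merges:
  B1: preds {B0,B4,B5}: {B0} ∩ {B0,B1,B4} ∩ {B0,B1,B3,B5} = {B0}; idom=B0
  B3: preds {B1,B2}: {B0,B1} ∩ {B0,B1,B2} = {B0,B1}; idom=B1
  B4: preds {B1,B3}: {B0,B1} ∩ {B0,B1,B3} = {B0,B1}; idom=B1

idom(B3) = B1

Answer: B1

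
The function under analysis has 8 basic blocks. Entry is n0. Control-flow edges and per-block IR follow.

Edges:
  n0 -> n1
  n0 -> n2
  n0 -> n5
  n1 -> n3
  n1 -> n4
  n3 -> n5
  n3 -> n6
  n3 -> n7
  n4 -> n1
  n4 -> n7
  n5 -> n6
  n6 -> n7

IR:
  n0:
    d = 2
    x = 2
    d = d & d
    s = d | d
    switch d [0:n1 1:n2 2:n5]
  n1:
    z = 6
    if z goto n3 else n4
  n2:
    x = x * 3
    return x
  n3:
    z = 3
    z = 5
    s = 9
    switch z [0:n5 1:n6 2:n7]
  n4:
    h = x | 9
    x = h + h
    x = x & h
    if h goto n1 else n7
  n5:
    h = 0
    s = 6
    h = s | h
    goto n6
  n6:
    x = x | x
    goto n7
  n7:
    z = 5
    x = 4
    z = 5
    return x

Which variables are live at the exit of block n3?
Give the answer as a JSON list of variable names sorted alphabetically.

def/use:
  n0: def={d,s,x} ue=∅
  n1: def={z} ue=∅
  n2: def={x} ue={x}
  n3: def={s,z} ue=∅
  n4: def={h,x} ue={x}
  n5: def={h,s} ue=∅
  n6: def={x} ue={x}
  n7: def={x,z} ue=∅

Liveness:
  n0 li=∅ lo={x}
  n1 li={x} lo={x}
  n2 li={x} lo=∅
  n3 li={x} lo={x}
  n4 li={x} lo={x}
  n5 li={x} lo={x}
  n6 li={x} lo=∅
  n7 li=∅ lo=∅

live-out(n3) = ["x"]

Answer: ["x"]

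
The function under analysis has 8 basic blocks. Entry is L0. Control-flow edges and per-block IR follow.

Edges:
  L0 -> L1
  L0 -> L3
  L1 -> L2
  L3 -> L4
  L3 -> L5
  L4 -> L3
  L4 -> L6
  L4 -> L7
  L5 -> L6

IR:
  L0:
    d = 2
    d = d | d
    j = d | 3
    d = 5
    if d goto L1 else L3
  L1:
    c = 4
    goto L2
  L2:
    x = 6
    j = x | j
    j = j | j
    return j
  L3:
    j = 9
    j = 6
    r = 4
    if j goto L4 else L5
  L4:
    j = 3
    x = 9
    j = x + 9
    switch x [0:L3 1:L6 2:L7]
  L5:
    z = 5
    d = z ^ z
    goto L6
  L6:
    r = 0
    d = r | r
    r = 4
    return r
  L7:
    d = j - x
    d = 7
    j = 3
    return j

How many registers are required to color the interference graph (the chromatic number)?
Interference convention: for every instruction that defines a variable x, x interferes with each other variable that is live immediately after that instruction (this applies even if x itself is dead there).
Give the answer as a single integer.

def/use:
  L0: def={d,j} ue=∅
  L1: def={c} ue=∅
  L2: def={j,x} ue={j}
  L3: def={j,r} ue=∅
  L4: def={j,x} ue=∅
  L5: def={d,z} ue=∅
  L6: def={d,r} ue=∅
  L7: def={d,j} ue={j,x}

Live sets:
  L0 li=∅ lo={j}
  L1 li={j} lo={j}
  L2 li={j} lo=∅
  L3 li=∅ lo=∅
  L4 li=∅ lo={j,x}
  L5 li=∅ lo=∅
  L6 li=∅ lo=∅
  L7 li={j,x} lo=∅

Conflict graph:
  c — {j}
  d — {j}
  j — {c,d,r,x}
  r — {j}
  x — {j}
  z — ∅

Chromatic number:
  lower bound: {c,j} mutually conflict ⇒ χ ≥ 2
  assign c→r1 d→r1 j→r0 r→r1 x→r1 z→r0 — no edge inside a register ⇒ χ ≤ 2
  χ = 2

Answer: 2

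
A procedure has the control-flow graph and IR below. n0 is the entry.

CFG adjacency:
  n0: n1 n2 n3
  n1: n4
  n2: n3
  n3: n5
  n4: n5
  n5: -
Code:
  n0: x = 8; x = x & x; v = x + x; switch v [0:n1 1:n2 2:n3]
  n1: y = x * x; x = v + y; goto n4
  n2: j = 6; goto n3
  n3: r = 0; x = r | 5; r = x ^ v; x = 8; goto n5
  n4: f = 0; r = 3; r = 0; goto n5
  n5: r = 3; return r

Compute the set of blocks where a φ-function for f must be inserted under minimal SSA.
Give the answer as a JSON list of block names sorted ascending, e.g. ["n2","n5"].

idom tree: n1←n0 n2←n0 n3←n0 n4←n1 n5←n0
Join-block Dom:
  n3: preds {n0,n2}: {n0} ∩ {n0,n2} = {n0}; idom=n0
  n5: preds {n3,n4}: {n0,n3} ∩ {n0,n1,n4} = {n0}; idom=n0

Frontier:
  join n3 pred n0: · stop@n0
  join n3 pred n2: n2 stop@n0
  join n5 pred n3: n3 stop@n0
  join n5 pred n4: n4→n1 stop@n0
  n0: DF=∅
  n1: DF={n5}
  n2: DF={n3}
  n3: DF={n5}
  n4: DF={n5}
  n5: DF=∅

φ for f: defs {n4}
  DF⁺ = {n5}

Answer: ["n5"]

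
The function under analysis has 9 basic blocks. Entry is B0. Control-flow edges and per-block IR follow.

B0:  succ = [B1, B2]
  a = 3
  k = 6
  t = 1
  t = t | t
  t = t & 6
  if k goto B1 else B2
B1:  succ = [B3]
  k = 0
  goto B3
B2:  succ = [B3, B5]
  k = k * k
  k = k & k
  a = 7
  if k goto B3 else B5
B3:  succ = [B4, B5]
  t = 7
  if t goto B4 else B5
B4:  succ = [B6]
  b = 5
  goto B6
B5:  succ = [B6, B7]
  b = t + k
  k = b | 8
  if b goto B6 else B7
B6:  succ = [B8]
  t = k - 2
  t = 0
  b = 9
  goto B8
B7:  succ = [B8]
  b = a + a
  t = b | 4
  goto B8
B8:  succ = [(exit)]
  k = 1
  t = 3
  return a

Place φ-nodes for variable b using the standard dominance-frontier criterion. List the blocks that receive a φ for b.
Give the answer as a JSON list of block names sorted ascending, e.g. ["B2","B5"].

idom tree: B1←B0 B2←B0 B3←B0 B4←B3 B5←B0 B6←B0 B7←B5 B8←B0
Dom at joins:
  B3: preds {B1,B2}: {B0,B1} ∩ {B0,B2} = {B0}; idom=B0
  B5: preds {B2,B3}: {B0,B2} ∩ {B0,B3} = {B0}; idom=B0
  B6: preds {B4,B5}: {B0,B3,B4} ∩ {B0,B5} = {B0}; idom=B0
  B8: preds {B6,B7}: {B0,B6} ∩ {B0,B5,B7} = {B0}; idom=B0

DF derivation:
  B3←B1: walk B1 to B0
  B3←B2: walk B2 to B0
  B5←B2: walk B2 to B0
  B5←B3: walk B3 to B0
  B6←B4: walk B4→B3 to B0
  B6←B5: walk B5 to B0
  B8←B6: walk B6 to B0
  B8←B7: walk B7→B5 to B0
  B0 → ∅
  B1 → {B3}
  B2 → {B3,B5}
  B3 → {B5,B6}
  B4 → {B6}
  B5 → {B6,B8}
  B6 → {B8}
  B7 → {B8}
  B8 → ∅

φ for b: defs {B4,B5,B6,B7}
  DF⁺ = {B6,B8}

Answer: ["B6", "B8"]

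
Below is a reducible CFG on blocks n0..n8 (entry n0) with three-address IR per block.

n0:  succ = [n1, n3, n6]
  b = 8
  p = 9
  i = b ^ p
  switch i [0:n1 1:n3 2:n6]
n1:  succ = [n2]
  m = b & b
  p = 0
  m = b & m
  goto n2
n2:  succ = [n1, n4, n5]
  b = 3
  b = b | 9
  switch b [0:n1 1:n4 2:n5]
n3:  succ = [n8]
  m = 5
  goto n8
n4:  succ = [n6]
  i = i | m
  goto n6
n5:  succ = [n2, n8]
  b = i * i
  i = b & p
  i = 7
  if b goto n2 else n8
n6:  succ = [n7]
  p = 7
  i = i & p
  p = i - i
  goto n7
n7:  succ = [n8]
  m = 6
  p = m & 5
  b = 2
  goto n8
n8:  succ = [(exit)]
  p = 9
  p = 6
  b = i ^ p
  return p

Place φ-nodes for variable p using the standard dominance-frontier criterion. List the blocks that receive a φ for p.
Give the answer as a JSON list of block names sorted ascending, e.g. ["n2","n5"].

idom tree: n1←n0 n2←n1 n3←n0 n4←n2 n5←n2 n6←n0 n7←n6 n8←n0
Join-block Dom:
  n1: preds {n0,n2}: {n0} ∩ {n0,n1,n2} = {n0}; idom=n0
  n2: preds {n1,n5}: {n0,n1} ∩ {n0,n1,n2,n5} = {n0,n1}; idom=n1
  n6: preds {n0,n4}: {n0} ∩ {n0,n1,n2,n4} = {n0}; idom=n0
  n8: preds {n3,n5,n7}: {n0,n3} ∩ {n0,n1,n2,n5} ∩ {n0,n6,n7} = {n0}; idom=n0

DF derivation:
  n1←n0: walk · to n0
  n1←n2: walk n2→n1 to n0
  n2←n1: walk · to n1
  n2←n5: walk n5→n2 to n1
  n6←n0: walk · to n0
  n6←n4: walk n4→n2→n1 to n0
  n8←n3: walk n3 to n0
  n8←n5: walk n5→n2→n1 to n0
  n8←n7: walk n7→n6 to n0
  n0: DF=∅
  n1: DF={n1,n6,n8}
  n2: DF={n1,n2,n6,n8}
  n3: DF={n8}
  n4: DF={n6}
  n5: DF={n2,n8}
  n6: DF={n8}
  n7: DF={n8}
  n8: DF=∅

φ for p: defs {n0,n1,n6,n7,n8}
  DF⁺ = {n1,n6,n8}

Answer: ["n1", "n6", "n8"]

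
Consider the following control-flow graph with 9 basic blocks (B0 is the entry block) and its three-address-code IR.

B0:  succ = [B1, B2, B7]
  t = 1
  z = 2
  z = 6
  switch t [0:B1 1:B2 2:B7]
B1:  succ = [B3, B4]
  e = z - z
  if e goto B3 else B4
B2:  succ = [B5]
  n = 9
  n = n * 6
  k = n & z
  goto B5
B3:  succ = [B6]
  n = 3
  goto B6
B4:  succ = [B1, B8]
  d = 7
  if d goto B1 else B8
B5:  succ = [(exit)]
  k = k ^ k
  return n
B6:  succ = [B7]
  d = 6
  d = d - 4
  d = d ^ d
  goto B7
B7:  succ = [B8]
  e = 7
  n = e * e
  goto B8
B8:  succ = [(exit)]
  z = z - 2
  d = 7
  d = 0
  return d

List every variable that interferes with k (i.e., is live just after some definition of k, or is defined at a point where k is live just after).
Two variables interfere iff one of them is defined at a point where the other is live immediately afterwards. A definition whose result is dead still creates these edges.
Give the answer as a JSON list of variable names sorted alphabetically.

Answer: ["n"]

Derivation:
Block summaries:
  B0: def={t,z} ue=∅
  B1: def={e} ue={z}
  B2: def={k,n} ue={z}
  B3: def={n} ue=∅
  B4: def={d} ue=∅
  B5: def={k} ue={k,n}
  B6: def={d} ue=∅
  B7: def={e,n} ue=∅
  B8: def={d,z} ue={z}

Backward fixpoint:
  live B0: ∅→{z}
  live B1: {z}→{z}
  live B2: {z}→{k,n}
  live B3: {z}→{z}
  live B4: {z}→{z}
  live B5: {k,n}→∅
  live B6: {z}→{z}
  live B7: {z}→{z}
  live B8: {z}→∅

Conflict graph:
  d — {z}
  e — {z}
  k — {n}
  n — {k,z}
  t — {z}
  z — {d,e,n,t}

N(k) = ["n"]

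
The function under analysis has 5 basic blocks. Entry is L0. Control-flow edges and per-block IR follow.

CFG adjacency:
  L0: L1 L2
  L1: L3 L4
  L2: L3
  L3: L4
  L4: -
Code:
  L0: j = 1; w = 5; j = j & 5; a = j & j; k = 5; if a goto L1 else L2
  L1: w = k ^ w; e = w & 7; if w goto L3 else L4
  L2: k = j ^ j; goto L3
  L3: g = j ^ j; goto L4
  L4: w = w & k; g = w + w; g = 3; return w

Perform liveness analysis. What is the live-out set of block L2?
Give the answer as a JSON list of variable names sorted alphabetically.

Answer: ["j", "k", "w"]

Analysis:
def/use:
  L0: {a,j,k,w} / ∅
  L1: {e,w} / {k,w}
  L2: {k} / {j}
  L3: {g} / {j}
  L4: {g,w} / {k,w}

Live sets:
  L0 li=∅ lo={j,k,w}
  L1 li={j,k,w} lo={j,k,w}
  L2 li={j,w} lo={j,k,w}
  L3 li={j,k,w} lo={k,w}
  L4 li={k,w} lo=∅

live-out(L2) = ["j", "k", "w"]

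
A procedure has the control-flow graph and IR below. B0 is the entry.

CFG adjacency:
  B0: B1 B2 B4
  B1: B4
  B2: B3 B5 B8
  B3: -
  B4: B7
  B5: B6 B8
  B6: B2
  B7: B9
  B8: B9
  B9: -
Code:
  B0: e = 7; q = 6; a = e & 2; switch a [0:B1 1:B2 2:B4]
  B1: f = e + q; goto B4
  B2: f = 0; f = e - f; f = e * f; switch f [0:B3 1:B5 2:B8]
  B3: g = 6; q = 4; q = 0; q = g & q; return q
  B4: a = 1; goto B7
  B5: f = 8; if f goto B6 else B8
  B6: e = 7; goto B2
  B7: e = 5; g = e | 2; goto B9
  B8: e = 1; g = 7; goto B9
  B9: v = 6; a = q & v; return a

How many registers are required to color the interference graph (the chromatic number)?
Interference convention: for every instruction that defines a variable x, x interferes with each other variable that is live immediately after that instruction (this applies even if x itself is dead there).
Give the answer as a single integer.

Block summaries:
  B0: def={a,e,q} ue=∅
  B1: def={f} ue={e,q}
  B2: def={f} ue={e}
  B3: def={g,q} ue=∅
  B4: def={a} ue=∅
  B5: def={f} ue=∅
  B6: def={e} ue=∅
  B7: def={e,g} ue=∅
  B8: def={e,g} ue=∅
  B9: def={a,v} ue={q}

Backward fixpoint:
  live B0: ∅→{e,q}
  live B1: {e,q}→{q}
  live B2: {e,q}→{q}
  live B3: ∅→∅
  live B4: {q}→{q}
  live B5: {q}→{q}
  live B6: {q}→{e,q}
  live B7: {q}→{q}
  live B8: {q}→{q}
  live B9: {q}→∅

Interference:
  a — {e,q}
  e — {a,f,q}
  f — {e,q}
  g — {q}
  q — {a,e,f,g,v}
  v — {q}

Chromatic number:
  {a,e,q} pairwise interfere (3-clique) ⇒ χ ≥ 3
  assign a→r2 e→r1 f→r2 g→r1 q→r0 v→r1 — no edge inside a register ⇒ χ ≤ 3
  χ = 3

Answer: 3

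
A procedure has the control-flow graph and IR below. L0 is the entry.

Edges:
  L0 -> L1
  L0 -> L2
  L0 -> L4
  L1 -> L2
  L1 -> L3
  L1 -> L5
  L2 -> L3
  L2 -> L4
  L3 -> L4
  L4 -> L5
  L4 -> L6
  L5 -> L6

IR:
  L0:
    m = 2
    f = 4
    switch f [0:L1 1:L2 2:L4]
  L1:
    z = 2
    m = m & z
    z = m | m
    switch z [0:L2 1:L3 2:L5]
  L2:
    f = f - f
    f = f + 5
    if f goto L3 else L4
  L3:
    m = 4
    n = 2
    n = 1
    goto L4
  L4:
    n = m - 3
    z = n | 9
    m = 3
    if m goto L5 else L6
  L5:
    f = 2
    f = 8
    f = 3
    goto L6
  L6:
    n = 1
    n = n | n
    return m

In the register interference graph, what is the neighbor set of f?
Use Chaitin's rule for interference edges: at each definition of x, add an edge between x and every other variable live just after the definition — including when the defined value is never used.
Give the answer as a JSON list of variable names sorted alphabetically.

Block summaries:
  L0: {f,m} / ∅
  L1: {m,z} / {m}
  L2: {f} / {f}
  L3: {m,n} / ∅
  L4: {m,n,z} / {m}
  L5: {f} / ∅
  L6: {n} / {m}

Live sets:
  live L0: ∅→{f,m}
  live L1: {f,m}→{f,m}
  live L2: {f,m}→{m}
  live L3: ∅→{m}
  live L4: {m}→{m}
  live L5: {m}→{m}
  live L6: {m}→∅

Interference:
  f↔{m,z}
  m↔{f,n,z}
  n↔{m}
  z↔{f,m}

N(f) = ["m", "z"]

Answer: ["m", "z"]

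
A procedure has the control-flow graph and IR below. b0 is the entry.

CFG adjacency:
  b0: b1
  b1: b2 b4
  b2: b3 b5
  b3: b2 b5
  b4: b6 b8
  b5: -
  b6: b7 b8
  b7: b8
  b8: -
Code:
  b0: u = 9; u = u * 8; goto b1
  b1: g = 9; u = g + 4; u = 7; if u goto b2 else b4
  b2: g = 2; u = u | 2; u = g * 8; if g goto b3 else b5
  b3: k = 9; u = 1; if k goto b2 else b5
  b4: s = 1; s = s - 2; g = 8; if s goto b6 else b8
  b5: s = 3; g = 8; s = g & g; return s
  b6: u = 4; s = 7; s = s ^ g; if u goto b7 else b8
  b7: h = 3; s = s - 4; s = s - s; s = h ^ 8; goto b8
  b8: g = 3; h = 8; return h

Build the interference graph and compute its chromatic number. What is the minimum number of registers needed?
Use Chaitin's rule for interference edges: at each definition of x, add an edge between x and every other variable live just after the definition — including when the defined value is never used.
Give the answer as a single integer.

Answer: 3

Analysis:
Block summaries:
  b0: {u} / ∅
  b1: {g,u} / ∅
  b2: {g,u} / {u}
  b3: {k,u} / ∅
  b4: {g,s} / ∅
  b5: {g,s} / ∅
  b6: {s,u} / {g}
  b7: {h,s} / {s}
  b8: {g,h} / ∅

Backward fixpoint:
  b0: in=∅ out=∅
  b1: in=∅ out={u}
  b2: in={u} out=∅
  b3: in=∅ out={u}
  b4: in=∅ out={g}
  b5: in=∅ out=∅
  b6: in={g} out={s}
  b7: in={s} out=∅
  b8: in=∅ out=∅

Interference:
  g↔{s,u}
  h↔{s}
  k↔{u}
  s↔{g,h,u}
  u↔{g,k,s}

Colouring:
  lower bound: {g,s,u} mutually conflict ⇒ χ ≥ 3
  3-colouring: R0={k,s}  R1={h,u}  R2={g}
  χ = 3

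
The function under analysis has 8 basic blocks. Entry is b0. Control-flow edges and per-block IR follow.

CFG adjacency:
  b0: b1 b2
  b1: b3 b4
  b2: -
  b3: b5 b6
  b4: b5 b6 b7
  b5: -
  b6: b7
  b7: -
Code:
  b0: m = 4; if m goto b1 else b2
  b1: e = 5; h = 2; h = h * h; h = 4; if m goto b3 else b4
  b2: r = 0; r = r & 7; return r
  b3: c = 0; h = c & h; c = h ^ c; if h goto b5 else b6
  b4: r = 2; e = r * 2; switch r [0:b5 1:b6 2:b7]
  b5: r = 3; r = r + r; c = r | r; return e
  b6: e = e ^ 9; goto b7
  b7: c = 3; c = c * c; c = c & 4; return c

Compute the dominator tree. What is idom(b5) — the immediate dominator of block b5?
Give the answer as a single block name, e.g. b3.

idom tree: b1←b0 b2←b0 b3←b1 b4←b1 b5←b1 b6←b1 b7←b1
Dom at joins:
  b5: preds {b3,b4}: {b0,b1,b3} ∩ {b0,b1,b4} = {b0,b1}; idom=b1
  b6: preds {b3,b4}: {b0,b1,b3} ∩ {b0,b1,b4} = {b0,b1}; idom=b1
  b7: preds {b4,b6}: {b0,b1,b4} ∩ {b0,b1,b6} = {b0,b1}; idom=b1

idom(b5) = b1

Answer: b1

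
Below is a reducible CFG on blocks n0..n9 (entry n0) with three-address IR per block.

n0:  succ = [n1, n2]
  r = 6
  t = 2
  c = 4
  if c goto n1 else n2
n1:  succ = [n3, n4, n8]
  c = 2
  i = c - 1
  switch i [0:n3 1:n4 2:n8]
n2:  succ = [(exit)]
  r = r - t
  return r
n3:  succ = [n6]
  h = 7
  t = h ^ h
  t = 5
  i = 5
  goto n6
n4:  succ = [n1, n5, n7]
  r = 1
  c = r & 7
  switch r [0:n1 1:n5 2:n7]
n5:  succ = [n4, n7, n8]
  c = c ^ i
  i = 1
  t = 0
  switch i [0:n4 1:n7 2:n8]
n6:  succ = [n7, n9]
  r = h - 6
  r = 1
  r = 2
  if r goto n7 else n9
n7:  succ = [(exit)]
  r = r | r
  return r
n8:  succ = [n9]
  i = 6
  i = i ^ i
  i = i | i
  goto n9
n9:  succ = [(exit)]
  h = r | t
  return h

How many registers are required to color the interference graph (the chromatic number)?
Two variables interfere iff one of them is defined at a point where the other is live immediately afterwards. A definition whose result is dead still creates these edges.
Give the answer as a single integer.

Answer: 4

Working:
def/use:
  n0: {c,r,t} / ∅
  n1: {c,i} / ∅
  n2: {r} / {r,t}
  n3: {h,i,t} / ∅
  n4: {c,r} / ∅
  n5: {c,i,t} / {c,i}
  n6: {r} / {h}
  n7: {r} / {r}
  n8: {i} / ∅
  n9: {h} / {r,t}

Live sets:
  n0: in=∅ out={r,t}
  n1: in={r,t} out={i,r,t}
  n2: in={r,t} out=∅
  n3: in=∅ out={h,t}
  n4: in={i,t} out={c,i,r,t}
  n5: in={c,i,r} out={i,r,t}
  n6: in={h,t} out={r,t}
  n7: in={r} out=∅
  n8: in={r,t} out={r,t}
  n9: in={r,t} out=∅

Interfere edges:
  c↔{i,r,t}
  h↔{i,t}
  i↔{c,h,r,t}
  r↔{c,i,t}
  t↔{c,h,i,r}

Registers:
  lower bound: {c,i,r,t} mutually conflict ⇒ χ ≥ 4
  assign c→R2 h→R2 i→R0 r→R3 t→R1 — no edge inside a register ⇒ χ ≤ 4
  χ = 4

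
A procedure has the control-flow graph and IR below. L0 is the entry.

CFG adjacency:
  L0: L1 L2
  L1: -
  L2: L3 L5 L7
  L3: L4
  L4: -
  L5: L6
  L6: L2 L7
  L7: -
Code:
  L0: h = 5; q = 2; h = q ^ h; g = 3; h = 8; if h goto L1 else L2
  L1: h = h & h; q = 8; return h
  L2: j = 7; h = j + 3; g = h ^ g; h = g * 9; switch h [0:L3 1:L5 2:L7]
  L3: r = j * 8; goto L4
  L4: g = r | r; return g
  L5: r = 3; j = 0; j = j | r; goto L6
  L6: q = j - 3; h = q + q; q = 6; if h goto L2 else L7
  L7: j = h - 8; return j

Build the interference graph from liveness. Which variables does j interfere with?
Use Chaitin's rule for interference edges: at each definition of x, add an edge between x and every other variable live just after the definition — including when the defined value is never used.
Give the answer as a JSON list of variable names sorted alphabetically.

Block summaries:
  L0 def {g,h,q} use ∅
  L1 def {h,q} use {h}
  L2 def {g,h,j} use {g}
  L3 def {r} use {j}
  L4 def {g} use {r}
  L5 def {j,r} use ∅
  L6 def {h,q} use {j}
  L7 def {j} use {h}

Liveness:
  live L0: ∅→{g,h}
  live L1: {h}→∅
  live L2: {g}→{g,h,j}
  live L3: {j}→{r}
  live L4: {r}→∅
  live L5: {g}→{g,j}
  live L6: {g,j}→{g,h}
  live L7: {h}→∅

Interfere edges:
  g↔{h,j,q,r}
  h↔{g,j,q}
  j↔{g,h,r}
  q↔{g,h}
  r↔{g,j}

N(j) = ["g", "h", "r"]

Answer: ["g", "h", "r"]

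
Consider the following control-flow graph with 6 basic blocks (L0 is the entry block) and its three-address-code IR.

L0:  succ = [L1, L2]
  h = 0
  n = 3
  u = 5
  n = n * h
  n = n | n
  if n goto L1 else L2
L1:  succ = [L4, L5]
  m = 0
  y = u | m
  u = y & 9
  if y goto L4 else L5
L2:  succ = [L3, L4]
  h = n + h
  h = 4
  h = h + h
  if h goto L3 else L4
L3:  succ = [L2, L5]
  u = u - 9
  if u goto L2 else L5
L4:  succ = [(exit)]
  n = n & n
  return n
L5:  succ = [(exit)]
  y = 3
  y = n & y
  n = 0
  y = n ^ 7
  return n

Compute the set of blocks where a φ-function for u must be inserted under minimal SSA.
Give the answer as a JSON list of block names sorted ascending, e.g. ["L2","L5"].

idom tree: L1←L0 L2←L0 L3←L2 L4←L0 L5←L0
Join-block Dom:
  L2: preds {L0,L3}: {L0} ∩ {L0,L2,L3} = {L0}; idom=L0
  L4: preds {L1,L2}: {L0,L1} ∩ {L0,L2} = {L0}; idom=L0
  L5: preds {L1,L3}: {L0,L1} ∩ {L0,L2,L3} = {L0}; idom=L0

Frontier:
  join L2 pred L0: · stop@L0
  join L2 pred L3: L3→L2 stop@L0
  join L4 pred L1: L1 stop@L0
  join L4 pred L2: L2 stop@L0
  join L5 pred L1: L1 stop@L0
  join L5 pred L3: L3→L2 stop@L0
  L0: DF=∅
  L1: DF={L4,L5}
  L2: DF={L2,L4,L5}
  L3: DF={L2,L5}
  L4: DF=∅
  L5: DF=∅

φ for u: defs {L0,L1,L3}
  DF⁺ = {L2,L4,L5}

Answer: ["L2", "L4", "L5"]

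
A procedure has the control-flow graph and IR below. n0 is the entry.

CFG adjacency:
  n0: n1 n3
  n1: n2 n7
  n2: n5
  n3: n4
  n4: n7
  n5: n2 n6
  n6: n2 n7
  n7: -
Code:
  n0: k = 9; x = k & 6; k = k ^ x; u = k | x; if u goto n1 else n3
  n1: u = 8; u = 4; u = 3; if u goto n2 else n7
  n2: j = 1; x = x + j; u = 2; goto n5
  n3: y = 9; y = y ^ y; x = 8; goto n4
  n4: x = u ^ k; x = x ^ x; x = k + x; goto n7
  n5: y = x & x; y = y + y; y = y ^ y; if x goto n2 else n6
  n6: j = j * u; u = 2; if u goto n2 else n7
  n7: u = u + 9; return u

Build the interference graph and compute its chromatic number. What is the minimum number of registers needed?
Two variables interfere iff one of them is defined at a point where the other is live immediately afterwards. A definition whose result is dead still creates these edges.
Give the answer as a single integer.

Answer: 4

Working:
def/use:
  n0: def={k,u,x} ue=∅
  n1: def={u} ue=∅
  n2: def={j,u,x} ue={x}
  n3: def={x,y} ue=∅
  n4: def={x} ue={k,u}
  n5: def={y} ue={x}
  n6: def={j,u} ue={j,u}
  n7: def={u} ue={u}

Backward fixpoint:
  n0: in=∅ out={k,u,x}
  n1: in={x} out={u,x}
  n2: in={x} out={j,u,x}
  n3: in={k,u} out={k,u}
  n4: in={k,u} out={u}
  n5: in={j,u,x} out={j,u,x}
  n6: in={j,u,x} out={u,x}
  n7: in={u} out=∅

Interference:
  j↔{u,x,y}
  k↔{u,x,y}
  u↔{j,k,x,y}
  x↔{j,k,u,y}
  y↔{j,k,u,x}

Registers:
  clique {j,u,x,y} ⇒ need ≥ 4
  assign j→R3 k→R3 u→R0 x→R1 y→R2 — no edge inside a register ⇒ χ ≤ 4
  χ = 4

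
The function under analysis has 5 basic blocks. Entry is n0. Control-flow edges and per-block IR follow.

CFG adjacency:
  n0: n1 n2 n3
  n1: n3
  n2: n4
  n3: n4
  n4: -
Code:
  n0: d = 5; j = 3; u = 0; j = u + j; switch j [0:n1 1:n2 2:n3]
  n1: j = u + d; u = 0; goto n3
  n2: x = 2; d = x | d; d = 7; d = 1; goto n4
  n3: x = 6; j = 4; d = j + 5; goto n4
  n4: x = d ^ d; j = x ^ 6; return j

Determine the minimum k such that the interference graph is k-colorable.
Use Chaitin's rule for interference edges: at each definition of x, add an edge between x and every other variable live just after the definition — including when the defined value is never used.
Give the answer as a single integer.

Answer: 3

Working:
Per-block:
  n0 def {d,j,u} use ∅
  n1 def {j,u} use {d,u}
  n2 def {d,x} use {d}
  n3 def {d,j,x} use ∅
  n4 def {j,x} use {d}

Live sets:
  live n0: ∅→{d,u}
  live n1: {d,u}→∅
  live n2: {d}→{d}
  live n3: ∅→{d}
  live n4: {d}→∅

Interference:
  d — {j,u,x}
  j — {d,u}
  u — {d,j}
  x — {d}

Chromatic number:
  lower bound: {d,j,u} mutually conflict ⇒ χ ≥ 3
  assign d→R0 j→R1 u→R2 x→R1 — no edge inside a register ⇒ χ ≤ 3
  χ = 3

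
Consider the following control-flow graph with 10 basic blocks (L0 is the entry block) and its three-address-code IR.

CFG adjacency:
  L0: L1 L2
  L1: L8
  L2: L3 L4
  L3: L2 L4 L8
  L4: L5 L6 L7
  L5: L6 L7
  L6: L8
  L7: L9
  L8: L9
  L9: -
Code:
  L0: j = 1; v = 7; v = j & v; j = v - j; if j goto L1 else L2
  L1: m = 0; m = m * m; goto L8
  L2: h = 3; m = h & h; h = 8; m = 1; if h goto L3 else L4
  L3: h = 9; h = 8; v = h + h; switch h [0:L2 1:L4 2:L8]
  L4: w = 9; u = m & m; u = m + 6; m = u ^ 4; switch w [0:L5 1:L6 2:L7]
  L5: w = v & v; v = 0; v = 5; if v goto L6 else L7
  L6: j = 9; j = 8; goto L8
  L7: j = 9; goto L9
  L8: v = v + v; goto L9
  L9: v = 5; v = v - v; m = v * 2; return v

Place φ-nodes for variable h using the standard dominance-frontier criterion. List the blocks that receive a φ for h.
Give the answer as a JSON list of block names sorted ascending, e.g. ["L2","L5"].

Answer: ["L2", "L4", "L8", "L9"]

Working:
idom tree: L1←L0 L2←L0 L3←L2 L4←L2 L5←L4 L6←L4 L7←L4 L8←L0 L9←L0
Dom at joins:
  L2: preds {L0,L3}: {L0} ∩ {L0,L2,L3} = {L0}; idom=L0
  L4: preds {L2,L3}: {L0,L2} ∩ {L0,L2,L3} = {L0,L2}; idom=L2
  L6: preds {L4,L5}: {L0,L2,L4} ∩ {L0,L2,L4,L5} = {L0,L2,L4}; idom=L4
  L7: preds {L4,L5}: {L0,L2,L4} ∩ {L0,L2,L4,L5} = {L0,L2,L4}; idom=L4
  L8: preds {L1,L3,L6}: {L0,L1} ∩ {L0,L2,L3} ∩ {L0,L2,L4,L6} = {L0}; idom=L0
  L9: preds {L7,L8}: {L0,L2,L4,L7} ∩ {L0,L8} = {L0}; idom=L0

DF walk-up:
  L2←L0: walk · to L0
  L2←L3: walk L3→L2 to L0
  L4←L2: walk · to L2
  L4←L3: walk L3 to L2
  L6←L4: walk · to L4
  L6←L5: walk L5 to L4
  L7←L4: walk · to L4
  L7←L5: walk L5 to L4
  L8←L1: walk L1 to L0
  L8←L3: walk L3→L2 to L0
  L8←L6: walk L6→L4→L2 to L0
  L9←L7: walk L7→L4→L2 to L0
  L9←L8: walk L8 to L0
  DF(L0)=∅
  DF(L1)={L8}
  DF(L2)={L2,L8,L9}
  DF(L3)={L2,L4,L8}
  DF(L4)={L8,L9}
  DF(L5)={L6,L7}
  DF(L6)={L8}
  DF(L7)={L9}
  DF(L8)={L9}
  DF(L9)=∅

φ for h: defs {L2,L3}
  DF⁺ = {L2,L4,L8,L9}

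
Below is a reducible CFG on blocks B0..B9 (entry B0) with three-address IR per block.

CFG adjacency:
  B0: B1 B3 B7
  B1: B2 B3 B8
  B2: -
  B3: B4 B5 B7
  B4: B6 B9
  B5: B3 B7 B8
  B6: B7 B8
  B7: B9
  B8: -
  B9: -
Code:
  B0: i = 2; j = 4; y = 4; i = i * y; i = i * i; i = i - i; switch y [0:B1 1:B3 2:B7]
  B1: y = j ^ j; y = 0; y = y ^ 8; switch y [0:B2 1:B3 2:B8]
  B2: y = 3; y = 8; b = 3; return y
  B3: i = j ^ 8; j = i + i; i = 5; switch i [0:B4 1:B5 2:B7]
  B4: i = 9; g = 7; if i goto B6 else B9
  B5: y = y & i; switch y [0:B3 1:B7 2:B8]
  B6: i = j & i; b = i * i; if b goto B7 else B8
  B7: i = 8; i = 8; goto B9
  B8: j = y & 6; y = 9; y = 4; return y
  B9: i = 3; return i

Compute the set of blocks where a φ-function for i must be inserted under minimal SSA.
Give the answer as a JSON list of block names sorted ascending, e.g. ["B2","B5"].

idom tree: B1←B0 B2←B1 B3←B0 B4←B3 B5←B3 B6←B4 B7←B0 B8←B0 B9←B0
Dom at joins:
  B3: preds {B0,B1,B5}: {B0} ∩ {B0,B1} ∩ {B0,B3,B5} = {B0}; idom=B0
  B7: preds {B0,B3,B5,B6}: {B0} ∩ {B0,B3} ∩ {B0,B3,B5} ∩ {B0,B3,B4,B6} = {B0}; idom=B0
  B8: preds {B1,B5,B6}: {B0,B1} ∩ {B0,B3,B5} ∩ {B0,B3,B4,B6} = {B0}; idom=B0
  B9: preds {B4,B7}: {B0,B3,B4} ∩ {B0,B7} = {B0}; idom=B0

DF walk-up:
  B3←B0: walk · to B0
  B3←B1: walk B1 to B0
  B3←B5: walk B5→B3 to B0
  B7←B0: walk · to B0
  B7←B3: walk B3 to B0
  B7←B5: walk B5→B3 to B0
  B7←B6: walk B6→B4→B3 to B0
  B8←B1: walk B1 to B0
  B8←B5: walk B5→B3 to B0
  B8←B6: walk B6→B4→B3 to B0
  B9←B4: walk B4→B3 to B0
  B9←B7: walk B7 to B0
  DF(B0)=∅
  DF(B1)={B3,B8}
  DF(B2)=∅
  DF(B3)={B3,B7,B8,B9}
  DF(B4)={B7,B8,B9}
  DF(B5)={B3,B7,B8}
  DF(B6)={B7,B8}
  DF(B7)={B9}
  DF(B8)=∅
  DF(B9)=∅

φ for i: defs {B0,B3,B4,B6,B7,B9}
  DF⁺ = {B3,B7,B8,B9}

Answer: ["B3", "B7", "B8", "B9"]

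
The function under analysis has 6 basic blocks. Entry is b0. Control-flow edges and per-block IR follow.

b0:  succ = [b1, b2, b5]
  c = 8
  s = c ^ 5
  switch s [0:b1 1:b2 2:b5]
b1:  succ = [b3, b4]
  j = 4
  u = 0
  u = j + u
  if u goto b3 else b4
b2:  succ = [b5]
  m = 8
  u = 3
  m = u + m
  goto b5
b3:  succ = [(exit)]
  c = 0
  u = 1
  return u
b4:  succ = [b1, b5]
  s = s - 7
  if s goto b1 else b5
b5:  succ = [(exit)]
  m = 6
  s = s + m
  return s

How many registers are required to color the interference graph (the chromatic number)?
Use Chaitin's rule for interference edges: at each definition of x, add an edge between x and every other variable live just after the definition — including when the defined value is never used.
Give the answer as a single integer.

Block summaries:
  b0: def={c,s} ue=∅
  b1: def={j,u} ue=∅
  b2: def={m,u} ue=∅
  b3: def={c,u} ue=∅
  b4: def={s} ue={s}
  b5: def={m,s} ue={s}

Liveness:
  b0 li=∅ lo={s}
  b1 li={s} lo={s}
  b2 li={s} lo={s}
  b3 li=∅ lo=∅
  b4 li={s} lo={s}
  b5 li={s} lo=∅

Interfere edges:
  c: ∅
  j: {s,u}
  m: {s,u}
  s: {j,m,u}
  u: {j,m,s}

Chromatic number:
  clique {j,s,u} ⇒ need ≥ 3
  3-colouring: c0={c,s}  c1={u}  c2={j,m}
  χ = 3

Answer: 3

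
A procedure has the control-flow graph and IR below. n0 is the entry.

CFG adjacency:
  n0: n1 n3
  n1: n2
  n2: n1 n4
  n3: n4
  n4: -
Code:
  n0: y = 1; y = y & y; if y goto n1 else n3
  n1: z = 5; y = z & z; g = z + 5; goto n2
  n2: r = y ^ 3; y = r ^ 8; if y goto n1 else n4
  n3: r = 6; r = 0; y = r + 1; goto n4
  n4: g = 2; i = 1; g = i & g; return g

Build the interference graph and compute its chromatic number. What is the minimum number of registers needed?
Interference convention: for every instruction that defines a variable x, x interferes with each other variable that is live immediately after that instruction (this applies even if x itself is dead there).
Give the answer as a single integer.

Answer: 2

Working:
Block summaries:
  n0 def {y} use ∅
  n1 def {g,y,z} use ∅
  n2 def {r,y} use {y}
  n3 def {r,y} use ∅
  n4 def {g,i} use ∅

Liveness:
  n0: in=∅ out=∅
  n1: in=∅ out={y}
  n2: in={y} out=∅
  n3: in=∅ out=∅
  n4: in=∅ out=∅

Interference:
  g — {i,y}
  i — {g}
  r — ∅
  y — {g,z}
  z — {y}

Chromatic number:
  lower bound: {g,i} mutually conflict ⇒ χ ≥ 2
  2-colouring: R0={g,r,z}  R1={i,y}
  χ = 2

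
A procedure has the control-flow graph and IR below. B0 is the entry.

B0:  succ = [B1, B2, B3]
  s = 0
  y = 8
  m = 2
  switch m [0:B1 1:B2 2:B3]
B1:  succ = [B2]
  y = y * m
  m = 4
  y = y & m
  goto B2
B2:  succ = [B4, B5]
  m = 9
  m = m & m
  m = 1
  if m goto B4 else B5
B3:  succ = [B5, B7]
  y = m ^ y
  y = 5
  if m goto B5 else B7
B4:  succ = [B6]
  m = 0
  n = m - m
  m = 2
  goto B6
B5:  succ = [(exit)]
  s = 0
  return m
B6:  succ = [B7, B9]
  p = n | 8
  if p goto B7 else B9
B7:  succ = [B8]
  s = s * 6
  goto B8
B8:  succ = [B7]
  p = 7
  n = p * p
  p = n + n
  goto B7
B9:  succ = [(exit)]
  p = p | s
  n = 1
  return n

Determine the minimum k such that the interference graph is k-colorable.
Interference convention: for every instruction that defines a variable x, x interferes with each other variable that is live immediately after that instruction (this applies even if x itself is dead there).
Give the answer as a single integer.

Answer: 3

Analysis:
Block summaries:
  B0: def={m,s,y} ue=∅
  B1: def={m,y} ue={m,y}
  B2: def={m} ue=∅
  B3: def={y} ue={m,y}
  B4: def={m,n} ue=∅
  B5: def={s} ue={m}
  B6: def={p} ue={n}
  B7: def={s} ue={s}
  B8: def={n,p} ue=∅
  B9: def={n,p} ue={p,s}

Liveness:
  B0: in=∅ out={m,s,y}
  B1: in={m,s,y} out={s}
  B2: in={s} out={m,s}
  B3: in={m,s,y} out={m,s}
  B4: in={s} out={n,s}
  B5: in={m} out=∅
  B6: in={n,s} out={p,s}
  B7: in={s} out={s}
  B8: in={s} out={s}
  B9: in={p,s} out=∅

Conflict graph:
  m↔{n,s,y}
  n↔{m,s}
  p↔{s}
  s↔{m,n,p,y}
  y↔{m,s}

Colouring:
  lower bound: {m,n,s} mutually conflict ⇒ χ ≥ 3
  3-colouring: R0={s}  R1={m,p}  R2={n,y}
  χ = 3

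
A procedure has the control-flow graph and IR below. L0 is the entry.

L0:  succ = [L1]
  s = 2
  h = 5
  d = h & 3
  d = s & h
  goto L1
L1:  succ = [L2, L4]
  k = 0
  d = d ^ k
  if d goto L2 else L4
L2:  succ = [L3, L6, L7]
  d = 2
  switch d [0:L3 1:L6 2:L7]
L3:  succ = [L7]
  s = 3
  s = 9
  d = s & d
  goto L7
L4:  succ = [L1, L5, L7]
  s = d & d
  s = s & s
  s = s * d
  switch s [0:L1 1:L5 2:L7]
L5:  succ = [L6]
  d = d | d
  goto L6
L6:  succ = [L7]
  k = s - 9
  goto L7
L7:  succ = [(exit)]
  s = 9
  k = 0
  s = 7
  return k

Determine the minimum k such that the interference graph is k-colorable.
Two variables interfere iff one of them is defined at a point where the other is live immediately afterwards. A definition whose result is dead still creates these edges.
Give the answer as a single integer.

def/use:
  L0: def={d,h,s} ue=∅
  L1: def={d,k} ue={d}
  L2: def={d} ue=∅
  L3: def={d,s} ue={d}
  L4: def={s} ue={d}
  L5: def={d} ue={d}
  L6: def={k} ue={s}
  L7: def={k,s} ue=∅

Live sets:
  L0 li=∅ lo={d,s}
  L1 li={d,s} lo={d,s}
  L2 li={s} lo={d,s}
  L3 li={d} lo=∅
  L4 li={d} lo={d,s}
  L5 li={d,s} lo={s}
  L6 li={s} lo=∅
  L7 li=∅ lo=∅

Interfere edges:
  d: {h,k,s}
  h: {d,s}
  k: {d,s}
  s: {d,h,k}

Registers:
  {d,h,s} pairwise interfere (3-clique) ⇒ χ ≥ 3
  3-colouring: c0={d}  c1={s}  c2={h,k}
  χ = 3

Answer: 3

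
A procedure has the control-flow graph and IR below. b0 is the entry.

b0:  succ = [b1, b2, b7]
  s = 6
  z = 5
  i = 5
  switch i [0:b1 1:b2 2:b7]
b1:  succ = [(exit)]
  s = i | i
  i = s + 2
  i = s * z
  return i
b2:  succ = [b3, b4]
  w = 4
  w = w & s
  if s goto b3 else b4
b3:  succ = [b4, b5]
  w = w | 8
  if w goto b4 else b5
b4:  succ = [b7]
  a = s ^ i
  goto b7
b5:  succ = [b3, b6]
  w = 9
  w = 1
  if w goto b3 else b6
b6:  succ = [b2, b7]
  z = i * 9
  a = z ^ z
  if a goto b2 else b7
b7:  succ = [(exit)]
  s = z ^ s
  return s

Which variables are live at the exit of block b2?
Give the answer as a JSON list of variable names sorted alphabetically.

def/use:
  b0: {i,s,z} / ∅
  b1: {i,s} / {i,z}
  b2: {w} / {s}
  b3: {w} / {w}
  b4: {a} / {i,s}
  b5: {w} / ∅
  b6: {a,z} / {i}
  b7: {s} / {s,z}

Backward fixpoint:
  b0: in=∅ out={i,s,z}
  b1: in={i,z} out=∅
  b2: in={i,s,z} out={i,s,w,z}
  b3: in={i,s,w,z} out={i,s,z}
  b4: in={i,s,z} out={s,z}
  b5: in={i,s,z} out={i,s,w,z}
  b6: in={i,s} out={i,s,z}
  b7: in={s,z} out=∅

live-out(b2) = ["i", "s", "w", "z"]

Answer: ["i", "s", "w", "z"]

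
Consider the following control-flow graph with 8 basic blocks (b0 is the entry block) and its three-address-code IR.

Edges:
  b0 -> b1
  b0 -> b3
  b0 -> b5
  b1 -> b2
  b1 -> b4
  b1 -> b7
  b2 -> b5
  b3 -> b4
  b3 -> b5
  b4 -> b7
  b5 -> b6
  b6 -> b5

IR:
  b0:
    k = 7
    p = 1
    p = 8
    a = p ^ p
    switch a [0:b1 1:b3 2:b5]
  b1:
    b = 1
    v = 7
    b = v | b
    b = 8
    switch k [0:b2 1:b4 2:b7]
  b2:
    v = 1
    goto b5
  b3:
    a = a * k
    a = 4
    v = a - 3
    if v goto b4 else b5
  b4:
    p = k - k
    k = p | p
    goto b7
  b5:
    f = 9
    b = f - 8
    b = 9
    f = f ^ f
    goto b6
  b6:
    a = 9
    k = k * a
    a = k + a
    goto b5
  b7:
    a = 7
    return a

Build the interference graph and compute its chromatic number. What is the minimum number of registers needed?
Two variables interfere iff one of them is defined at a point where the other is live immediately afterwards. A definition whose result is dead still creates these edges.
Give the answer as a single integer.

Answer: 3

Analysis:
Per-block:
  b0: def={a,k,p} ue=∅
  b1: def={b,v} ue={k}
  b2: def={v} ue=∅
  b3: def={a,v} ue={a,k}
  b4: def={k,p} ue={k}
  b5: def={b,f} ue=∅
  b6: def={a,k} ue={k}
  b7: def={a} ue=∅

Liveness:
  b0 li=∅ lo={a,k}
  b1 li={k} lo={k}
  b2 li={k} lo={k}
  b3 li={a,k} lo={k}
  b4 li={k} lo=∅
  b5 li={k} lo={k}
  b6 li={k} lo={k}
  b7 li=∅ lo=∅

Interfere edges:
  a↔{k}
  b↔{f,k,v}
  f↔{b,k}
  k↔{a,b,f,p,v}
  p↔{k}
  v↔{b,k}

Colouring:
  lower bound: {b,f,k} mutually conflict ⇒ χ ≥ 3
  assign a→r1 b→r1 f→r2 k→r0 p→r1 v→r2 — no edge inside a register ⇒ χ ≤ 3
  χ = 3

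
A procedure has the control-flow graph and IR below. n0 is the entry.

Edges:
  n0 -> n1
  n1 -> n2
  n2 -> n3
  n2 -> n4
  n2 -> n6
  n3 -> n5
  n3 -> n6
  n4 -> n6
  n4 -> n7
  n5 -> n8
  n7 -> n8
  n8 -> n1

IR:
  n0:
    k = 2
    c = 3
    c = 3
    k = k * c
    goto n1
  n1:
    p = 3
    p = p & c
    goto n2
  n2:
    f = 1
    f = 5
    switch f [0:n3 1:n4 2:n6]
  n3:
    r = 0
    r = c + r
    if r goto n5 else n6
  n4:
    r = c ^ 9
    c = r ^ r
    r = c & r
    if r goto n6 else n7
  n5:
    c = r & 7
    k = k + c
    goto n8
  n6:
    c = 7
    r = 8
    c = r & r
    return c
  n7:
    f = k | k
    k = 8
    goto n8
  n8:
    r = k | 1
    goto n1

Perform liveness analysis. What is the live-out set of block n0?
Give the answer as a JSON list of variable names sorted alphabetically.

Answer: ["c", "k"]

Working:
Per-block:
  n0 def {c,k} use ∅
  n1 def {p} use {c}
  n2 def {f} use ∅
  n3 def {r} use {c}
  n4 def {c,r} use {c}
  n5 def {c,k} use {k,r}
  n6 def {c,r} use ∅
  n7 def {f,k} use {k}
  n8 def {r} use {k}

Backward fixpoint:
  n0: in=∅ out={c,k}
  n1: in={c,k} out={c,k}
  n2: in={c,k} out={c,k}
  n3: in={c,k} out={k,r}
  n4: in={c,k} out={c,k}
  n5: in={k,r} out={c,k}
  n6: in=∅ out=∅
  n7: in={c,k} out={c,k}
  n8: in={c,k} out={c,k}

live-out(n0) = ["c", "k"]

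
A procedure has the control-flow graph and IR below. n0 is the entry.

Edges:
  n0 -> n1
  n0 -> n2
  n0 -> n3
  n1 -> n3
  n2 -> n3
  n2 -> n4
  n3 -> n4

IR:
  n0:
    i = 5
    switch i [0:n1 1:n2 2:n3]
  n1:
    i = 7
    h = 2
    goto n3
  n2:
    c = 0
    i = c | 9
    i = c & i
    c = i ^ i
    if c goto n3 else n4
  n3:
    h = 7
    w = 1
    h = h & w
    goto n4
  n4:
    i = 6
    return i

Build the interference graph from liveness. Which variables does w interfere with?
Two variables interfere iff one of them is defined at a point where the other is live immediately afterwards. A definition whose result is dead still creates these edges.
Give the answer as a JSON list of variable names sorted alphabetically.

def/use:
  n0: def={i} ue=∅
  n1: def={h,i} ue=∅
  n2: def={c,i} ue=∅
  n3: def={h,w} ue=∅
  n4: def={i} ue=∅

Liveness:
  live n0: ∅→∅
  live n1: ∅→∅
  live n2: ∅→∅
  live n3: ∅→∅
  live n4: ∅→∅

Conflict graph:
  c: {i}
  h: {w}
  i: {c}
  w: {h}

N(w) = ["h"]

Answer: ["h"]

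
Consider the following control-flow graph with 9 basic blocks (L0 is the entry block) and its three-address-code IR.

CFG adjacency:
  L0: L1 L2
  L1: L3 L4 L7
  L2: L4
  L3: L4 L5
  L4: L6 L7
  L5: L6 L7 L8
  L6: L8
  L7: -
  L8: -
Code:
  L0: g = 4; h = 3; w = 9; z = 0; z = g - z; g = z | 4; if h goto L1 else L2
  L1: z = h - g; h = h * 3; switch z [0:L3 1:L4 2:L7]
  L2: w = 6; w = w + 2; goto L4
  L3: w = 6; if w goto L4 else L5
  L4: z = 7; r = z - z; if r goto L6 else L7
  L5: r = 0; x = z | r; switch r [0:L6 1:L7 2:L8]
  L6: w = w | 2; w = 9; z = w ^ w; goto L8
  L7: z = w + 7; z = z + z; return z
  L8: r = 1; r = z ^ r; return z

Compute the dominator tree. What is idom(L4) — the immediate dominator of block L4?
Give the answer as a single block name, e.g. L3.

idom tree: L1←L0 L2←L0 L3←L1 L4←L0 L5←L3 L6←L0 L7←L0 L8←L0
Dom at joins:
  L4: preds {L1,L2,L3}: {L0,L1} ∩ {L0,L2} ∩ {L0,L1,L3} = {L0}; idom=L0
  L6: preds {L4,L5}: {L0,L4} ∩ {L0,L1,L3,L5} = {L0}; idom=L0
  L7: preds {L1,L4,L5}: {L0,L1} ∩ {L0,L4} ∩ {L0,L1,L3,L5} = {L0}; idom=L0
  L8: preds {L5,L6}: {L0,L1,L3,L5} ∩ {L0,L6} = {L0}; idom=L0

idom(L4) = L0

Answer: L0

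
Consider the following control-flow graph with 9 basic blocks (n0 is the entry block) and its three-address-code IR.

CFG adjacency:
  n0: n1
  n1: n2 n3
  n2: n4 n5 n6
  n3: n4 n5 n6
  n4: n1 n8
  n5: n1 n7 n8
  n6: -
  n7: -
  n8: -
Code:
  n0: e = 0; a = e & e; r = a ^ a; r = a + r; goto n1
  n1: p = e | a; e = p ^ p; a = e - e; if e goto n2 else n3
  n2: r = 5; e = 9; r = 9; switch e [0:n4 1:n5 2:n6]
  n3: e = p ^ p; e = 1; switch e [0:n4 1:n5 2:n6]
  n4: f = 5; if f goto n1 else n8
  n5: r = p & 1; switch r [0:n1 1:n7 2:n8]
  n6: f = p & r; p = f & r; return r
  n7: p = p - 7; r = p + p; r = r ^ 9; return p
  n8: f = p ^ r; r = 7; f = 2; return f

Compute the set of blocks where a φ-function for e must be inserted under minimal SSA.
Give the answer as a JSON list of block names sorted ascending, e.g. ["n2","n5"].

idom tree: n1←n0 n2←n1 n3←n1 n4←n1 n5←n1 n6←n1 n7←n5 n8←n1
Dom∩ at merges:
  n1: preds {n0,n4,n5}: {n0} ∩ {n0,n1,n4} ∩ {n0,n1,n5} = {n0}; idom=n0
  n4: preds {n2,n3}: {n0,n1,n2} ∩ {n0,n1,n3} = {n0,n1}; idom=n1
  n5: preds {n2,n3}: {n0,n1,n2} ∩ {n0,n1,n3} = {n0,n1}; idom=n1
  n6: preds {n2,n3}: {n0,n1,n2} ∩ {n0,n1,n3} = {n0,n1}; idom=n1
  n8: preds {n4,n5}: {n0,n1,n4} ∩ {n0,n1,n5} = {n0,n1}; idom=n1

DF walk-up:
  n1←n0: walk · to n0
  n1←n4: walk n4→n1 to n0
  n1←n5: walk n5→n1 to n0
  n4←n2: walk n2 to n1
  n4←n3: walk n3 to n1
  n5←n2: walk n2 to n1
  n5←n3: walk n3 to n1
  n6←n2: walk n2 to n1
  n6←n3: walk n3 to n1
  n8←n4: walk n4 to n1
  n8←n5: walk n5 to n1
  DF(n0)=∅
  DF(n1)={n1}
  DF(n2)={n4,n5,n6}
  DF(n3)={n4,n5,n6}
  DF(n4)={n1,n8}
  DF(n5)={n1,n8}
  DF(n6)=∅
  DF(n7)=∅
  DF(n8)=∅

φ for e: defs {n0,n1,n2,n3}
  DF⁺ = {n1,n4,n5,n6,n8}

Answer: ["n1", "n4", "n5", "n6", "n8"]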